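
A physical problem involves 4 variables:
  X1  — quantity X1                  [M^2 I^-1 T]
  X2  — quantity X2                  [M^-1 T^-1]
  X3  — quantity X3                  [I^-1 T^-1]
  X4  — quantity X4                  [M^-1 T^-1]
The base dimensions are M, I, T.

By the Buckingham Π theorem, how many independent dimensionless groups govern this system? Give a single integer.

Exponent matrix [M,I,T] × [X1,X2,X3,X4]:
  M: [ 2 -1  0 -1]
  I: [-1  0 -1  0]
  T: [ 1 -1 -1 -1]
RREF → pivots at {X1,X2} ⇒ r = 2
4 vars − rank 2 = 2 Π groups

2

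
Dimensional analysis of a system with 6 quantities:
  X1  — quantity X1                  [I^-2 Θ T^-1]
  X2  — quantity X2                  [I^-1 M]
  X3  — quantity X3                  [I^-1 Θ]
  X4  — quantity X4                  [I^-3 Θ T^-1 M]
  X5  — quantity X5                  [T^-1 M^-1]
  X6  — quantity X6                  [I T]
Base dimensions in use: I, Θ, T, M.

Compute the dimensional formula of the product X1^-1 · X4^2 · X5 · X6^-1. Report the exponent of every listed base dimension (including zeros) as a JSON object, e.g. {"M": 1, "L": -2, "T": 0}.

{"I": -5, "Θ": 1, "T": -3, "M": 1}

Write exponents as rows I,Θ,T,M / cols X1,X2,X3,X4,X5,X6:
  I: [-2 -1 -1 -3  0  1]
  Θ: [ 1  0  1  1  0  0]
  T: [-1  0  0 -1 -1  1]
  M: [ 0  1  0  1 -1  0]
  [I]: (-1)·-2+(2)·-3+(1)·0+(-1)·1 = -5
  [Θ]: (-1)·1+(2)·1+(1)·0+(-1)·0 = 1
  [T]: (-1)·-1+(2)·-1+(1)·-1+(-1)·1 = -3
  [M]: (-1)·0+(2)·1+(1)·-1+(-1)·0 = 1
⇒ I^-5 Θ T^-3 M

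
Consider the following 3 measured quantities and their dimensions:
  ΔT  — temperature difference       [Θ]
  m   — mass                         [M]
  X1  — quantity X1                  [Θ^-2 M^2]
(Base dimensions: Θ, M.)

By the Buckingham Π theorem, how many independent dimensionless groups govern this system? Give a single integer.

Exponent matrix [Θ,M] × [ΔT,m,X1]:
  Θ: [ 1  0 -2]
  M: [ 0  1  2]
RREF → pivots at {ΔT,m} ⇒ r = 2
Π count = n − r = 3 − 2 = 1

1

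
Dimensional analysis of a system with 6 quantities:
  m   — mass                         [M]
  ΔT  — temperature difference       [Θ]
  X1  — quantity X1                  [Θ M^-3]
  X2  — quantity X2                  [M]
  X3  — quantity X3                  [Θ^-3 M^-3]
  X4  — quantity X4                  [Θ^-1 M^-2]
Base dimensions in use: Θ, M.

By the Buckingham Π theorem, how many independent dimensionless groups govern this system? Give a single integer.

Write exponents as rows Θ,M / cols m,ΔT,X1,X2,X3,X4:
  Θ: [ 0  1  1  0 -3 -1]
  M: [ 1  0 -3  1 -3 -2]
RREF → pivots at {m,ΔT} ⇒ r = 2
n=6, r=2 ⇒ 4 dimensionless groups

4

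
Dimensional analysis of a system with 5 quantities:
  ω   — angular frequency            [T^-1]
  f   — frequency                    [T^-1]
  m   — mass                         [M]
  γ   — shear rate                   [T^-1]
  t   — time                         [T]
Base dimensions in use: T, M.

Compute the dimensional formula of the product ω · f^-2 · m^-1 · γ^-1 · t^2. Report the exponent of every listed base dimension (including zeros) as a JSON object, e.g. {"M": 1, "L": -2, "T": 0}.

Write exponents as rows T,M / cols ω,f,m,γ,t:
  T: [-1 -1  0 -1  1]
  M: [ 0  0  1  0  0]
  [T]: (1)·-1+(-2)·-1+(-1)·0+(-1)·-1+(2)·1 = 4
  [M]: (1)·0+(-2)·0+(-1)·1+(-1)·0+(2)·0 = -1
⇒ T^4 M^-1

{"T": 4, "M": -1}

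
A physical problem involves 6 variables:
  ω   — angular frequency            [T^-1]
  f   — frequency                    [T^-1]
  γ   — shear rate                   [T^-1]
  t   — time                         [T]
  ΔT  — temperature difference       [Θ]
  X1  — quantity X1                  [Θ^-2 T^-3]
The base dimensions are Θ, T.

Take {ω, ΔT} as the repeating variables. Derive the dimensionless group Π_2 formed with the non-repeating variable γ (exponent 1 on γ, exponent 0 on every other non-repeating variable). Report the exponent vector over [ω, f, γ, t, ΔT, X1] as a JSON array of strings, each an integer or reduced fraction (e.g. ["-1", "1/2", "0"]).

Exponent matrix [Θ,T] × [ω,f,γ,t,ΔT,X1]:
  Θ: [ 0  0  0  0  1 -2]
  T: [-1 -1 -1  1  0 -3]
Row reduction gives pivot columns ω,ΔT; rank = 2
Repeat: ω,ΔT; free: f,γ,t,X1
RREF:
  r0: [   1    1    1   -1    0    3]
  r1: [   0    0    0    0    1   -2]
Fix exponent of γ at 1, f at 0, t at 0, X1 at 0; solve each RREF row for its pivot's exponent:
  r0: exp(ω) + (1)·1 = 0 ⇒ exp(ω) = -1
  r1: exp(ΔT) + (0)·1 = 0 ⇒ exp(ΔT) = 0
Π_2 = ω^-1 · γ

["-1", "0", "1", "0", "0", "0"]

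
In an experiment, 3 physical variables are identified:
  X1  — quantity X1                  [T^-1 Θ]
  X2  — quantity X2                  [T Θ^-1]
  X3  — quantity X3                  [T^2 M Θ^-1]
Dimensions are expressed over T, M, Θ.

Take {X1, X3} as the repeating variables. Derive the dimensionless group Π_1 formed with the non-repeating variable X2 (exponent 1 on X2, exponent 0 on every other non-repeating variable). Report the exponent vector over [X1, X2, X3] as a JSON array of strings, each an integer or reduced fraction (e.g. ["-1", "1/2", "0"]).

Write exponents as rows T,M,Θ / cols X1,X2,X3:
  T: [-1  1  2]
  M: [ 0  0  1]
  Θ: [ 1 -1 -1]
RREF → pivots at {X1,X3} ⇒ r = 2
Repeat: X1,X3; free: X2
RREF:
  r0: [   1   -1    0]
  r1: [   0    0    1]
  r2: [   0    0    0]
Fix exponent of X2 at 1; solve each RREF row for its pivot's exponent:
  r0: exp(X1) + (-1)·1 = 0 ⇒ exp(X1) = 1
  r1: exp(X3) + (0)·1 = 0 ⇒ exp(X3) = 0
Π_1 = X1 · X2

["1", "1", "0"]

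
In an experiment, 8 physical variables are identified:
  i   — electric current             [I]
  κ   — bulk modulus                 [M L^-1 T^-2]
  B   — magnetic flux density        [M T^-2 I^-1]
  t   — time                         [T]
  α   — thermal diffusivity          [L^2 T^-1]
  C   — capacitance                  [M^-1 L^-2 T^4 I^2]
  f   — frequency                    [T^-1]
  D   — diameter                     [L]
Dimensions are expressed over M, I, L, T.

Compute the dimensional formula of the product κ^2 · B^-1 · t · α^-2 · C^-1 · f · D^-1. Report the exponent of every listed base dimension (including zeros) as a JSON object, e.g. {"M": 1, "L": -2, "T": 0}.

Exponent matrix [M,I,L,T] × [i,κ,B,t,α,C,f,D]:
  M: [ 0  1  1  0  0 -1  0  0]
  I: [ 1  0 -1  0  0  2  0  0]
  L: [ 0 -1  0  0  2 -2  0  1]
  T: [ 0 -2 -2  1 -1  4 -1  0]
  [M]: (2)·1+(-1)·1+(1)·0+(-2)·0+(-1)·-1+(1)·0+(-1)·0 = 2
  [I]: (2)·0+(-1)·-1+(1)·0+(-2)·0+(-1)·2+(1)·0+(-1)·0 = -1
  [L]: (2)·-1+(-1)·0+(1)·0+(-2)·2+(-1)·-2+(1)·0+(-1)·1 = -5
  [T]: (2)·-2+(-1)·-2+(1)·1+(-2)·-1+(-1)·4+(1)·-1+(-1)·0 = -4
⇒ M^2 I^-1 L^-5 T^-4

{"M": 2, "I": -1, "L": -5, "T": -4}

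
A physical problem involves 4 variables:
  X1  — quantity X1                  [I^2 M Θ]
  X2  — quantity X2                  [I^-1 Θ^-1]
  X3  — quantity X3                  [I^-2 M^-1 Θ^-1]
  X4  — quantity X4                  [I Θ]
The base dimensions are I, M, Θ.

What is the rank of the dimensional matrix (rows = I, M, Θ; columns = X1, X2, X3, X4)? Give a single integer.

Dimensional matrix (I×M×Θ by X1×X2×X3×X4):
  I: [ 2 -1 -2  1]
  M: [ 1  0 -1  0]
  Θ: [ 1 -1 -1  1]
Row reduction gives pivot columns X1,X2; rank = 2

2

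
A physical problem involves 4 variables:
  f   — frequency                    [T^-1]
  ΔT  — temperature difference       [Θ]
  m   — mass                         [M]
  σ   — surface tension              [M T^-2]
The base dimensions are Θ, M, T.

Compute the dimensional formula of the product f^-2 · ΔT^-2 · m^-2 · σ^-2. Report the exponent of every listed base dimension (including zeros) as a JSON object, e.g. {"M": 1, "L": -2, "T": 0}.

Write exponents as rows Θ,M,T / cols f,ΔT,m,σ:
  Θ: [ 0  1  0  0]
  M: [ 0  0  1  1]
  T: [-1  0  0 -2]
  [Θ]: (-2)·0+(-2)·1+(-2)·0+(-2)·0 = -2
  [M]: (-2)·0+(-2)·0+(-2)·1+(-2)·1 = -4
  [T]: (-2)·-1+(-2)·0+(-2)·0+(-2)·-2 = 6
⇒ Θ^-2 M^-4 T^6

{"Θ": -2, "M": -4, "T": 6}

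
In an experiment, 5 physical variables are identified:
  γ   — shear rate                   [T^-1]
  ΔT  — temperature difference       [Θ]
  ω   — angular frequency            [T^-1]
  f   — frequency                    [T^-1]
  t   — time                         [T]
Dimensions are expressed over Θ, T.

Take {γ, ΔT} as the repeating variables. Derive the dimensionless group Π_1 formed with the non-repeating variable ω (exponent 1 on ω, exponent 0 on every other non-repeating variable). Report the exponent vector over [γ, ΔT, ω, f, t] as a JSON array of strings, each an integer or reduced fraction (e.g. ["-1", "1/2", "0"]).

["-1", "0", "1", "0", "0"]

Dimensional matrix (Θ×T by γ×ΔT×ω×f×t):
  Θ: [ 0  1  0  0  0]
  T: [-1  0 -1 -1  1]
Echelon form has 2 nonzero rows (pivots: γ,ΔT)
Repeat: γ,ΔT; free: ω,f,t
RREF:
  r0: [   1    0    1    1   -1]
  r1: [   0    1    0    0    0]
Fix exponent of ω at 1, f at 0, t at 0; solve each RREF row for its pivot's exponent:
  r0: exp(γ) + (1)·1 = 0 ⇒ exp(γ) = -1
  r1: exp(ΔT) + (0)·1 = 0 ⇒ exp(ΔT) = 0
Π_1 = γ^-1 · ω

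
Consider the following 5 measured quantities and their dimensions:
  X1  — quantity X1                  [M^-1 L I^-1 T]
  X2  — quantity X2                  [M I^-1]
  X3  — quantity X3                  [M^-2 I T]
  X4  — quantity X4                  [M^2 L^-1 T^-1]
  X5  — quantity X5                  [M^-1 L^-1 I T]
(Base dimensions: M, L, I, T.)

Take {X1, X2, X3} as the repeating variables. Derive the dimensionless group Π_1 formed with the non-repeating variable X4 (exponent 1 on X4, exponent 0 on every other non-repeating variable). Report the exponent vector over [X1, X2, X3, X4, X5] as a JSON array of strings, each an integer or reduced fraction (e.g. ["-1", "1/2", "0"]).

["1", "-1", "0", "1", "0"]

Exponent matrix [M,L,I,T] × [X1,X2,X3,X4,X5]:
  M: [-1  1 -2  2 -1]
  L: [ 1  0  0 -1 -1]
  I: [-1 -1  1  0  1]
  T: [ 1  0  1 -1  1]
Echelon form has 3 nonzero rows (pivots: X1,X2,X3)
Repeat: X1,X2,X3; free: X4,X5
RREF:
  r0: [   1    0    0   -1   -1]
  r1: [   0    1    0    1    2]
  r2: [   0    0    1    0    2]
  r3: [   0    0    0    0    0]
Fix exponent of X4 at 1, X5 at 0; solve each RREF row for its pivot's exponent:
  r0: exp(X1) + (-1)·1 = 0 ⇒ exp(X1) = 1
  r1: exp(X2) + (1)·1 = 0 ⇒ exp(X2) = -1
  r2: exp(X3) + (0)·1 = 0 ⇒ exp(X3) = 0
Π_1 = X1 · X2^-1 · X4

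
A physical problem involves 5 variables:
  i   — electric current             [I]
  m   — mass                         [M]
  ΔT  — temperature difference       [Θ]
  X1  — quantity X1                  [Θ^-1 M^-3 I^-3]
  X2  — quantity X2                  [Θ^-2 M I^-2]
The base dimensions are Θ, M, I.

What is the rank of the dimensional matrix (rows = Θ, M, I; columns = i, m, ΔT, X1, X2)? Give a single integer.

3

Exponent matrix [Θ,M,I] × [i,m,ΔT,X1,X2]:
  Θ: [ 0  0  1 -1 -2]
  M: [ 0  1  0 -3  1]
  I: [ 1  0  0 -3 -2]
Echelon form has 3 nonzero rows (pivots: i,m,ΔT)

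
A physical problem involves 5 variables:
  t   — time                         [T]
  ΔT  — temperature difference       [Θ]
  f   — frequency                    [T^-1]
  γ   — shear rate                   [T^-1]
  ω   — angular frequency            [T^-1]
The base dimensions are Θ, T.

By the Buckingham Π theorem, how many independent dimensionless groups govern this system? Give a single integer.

3

Dimensional matrix (Θ×T by t×ΔT×f×γ×ω):
  Θ: [ 0  1  0  0  0]
  T: [ 1  0 -1 -1 -1]
RREF → pivots at {t,ΔT} ⇒ r = 2
Π count = n − r = 5 − 2 = 3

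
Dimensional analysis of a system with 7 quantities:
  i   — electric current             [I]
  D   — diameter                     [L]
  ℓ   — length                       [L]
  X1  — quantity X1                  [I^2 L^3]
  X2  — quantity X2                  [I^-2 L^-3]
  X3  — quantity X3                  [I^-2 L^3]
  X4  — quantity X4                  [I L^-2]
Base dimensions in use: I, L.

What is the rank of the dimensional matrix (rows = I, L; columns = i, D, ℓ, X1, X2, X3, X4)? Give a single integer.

2

Exponent matrix [I,L] × [i,D,ℓ,X1,X2,X3,X4]:
  I: [ 1  0  0  2 -2 -2  1]
  L: [ 0  1  1  3 -3  3 -2]
Echelon form has 2 nonzero rows (pivots: i,D)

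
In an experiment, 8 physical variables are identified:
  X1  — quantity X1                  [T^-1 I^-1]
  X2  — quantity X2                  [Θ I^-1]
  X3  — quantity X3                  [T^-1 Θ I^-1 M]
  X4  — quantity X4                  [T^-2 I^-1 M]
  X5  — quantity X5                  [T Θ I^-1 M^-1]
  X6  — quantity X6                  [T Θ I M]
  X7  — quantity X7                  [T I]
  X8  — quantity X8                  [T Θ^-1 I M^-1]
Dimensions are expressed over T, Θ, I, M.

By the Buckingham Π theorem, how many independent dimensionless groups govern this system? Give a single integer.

5

Dimensional matrix (T×Θ×I×M by X1×X2×X3×X4×X5×X6×X7×X8):
  T: [-1  0 -1 -2  1  1  1  1]
  Θ: [ 0  1  1  0  1  1  0 -1]
  I: [-1 -1 -1 -1 -1  1  1  1]
  M: [ 0  0  1  1 -1  1  0 -1]
RREF → pivots at {X1,X2,X3} ⇒ r = 3
Π count = n − r = 8 − 3 = 5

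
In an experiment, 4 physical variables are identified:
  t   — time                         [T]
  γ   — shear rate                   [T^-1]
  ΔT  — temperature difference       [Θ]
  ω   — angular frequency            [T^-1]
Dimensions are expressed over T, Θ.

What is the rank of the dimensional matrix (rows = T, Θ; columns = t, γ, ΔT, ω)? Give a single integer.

2

Exponent matrix [T,Θ] × [t,γ,ΔT,ω]:
  T: [ 1 -1  0 -1]
  Θ: [ 0  0  1  0]
Row reduction gives pivot columns t,ΔT; rank = 2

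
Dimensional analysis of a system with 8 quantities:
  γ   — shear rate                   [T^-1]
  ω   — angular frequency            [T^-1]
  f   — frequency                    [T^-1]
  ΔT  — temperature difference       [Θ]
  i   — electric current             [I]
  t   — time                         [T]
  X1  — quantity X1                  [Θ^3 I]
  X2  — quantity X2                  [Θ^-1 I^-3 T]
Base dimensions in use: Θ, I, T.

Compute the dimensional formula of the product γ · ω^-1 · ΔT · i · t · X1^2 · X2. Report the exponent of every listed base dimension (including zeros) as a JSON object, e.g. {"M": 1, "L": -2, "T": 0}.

Write exponents as rows Θ,I,T / cols γ,ω,f,ΔT,i,t,X1,X2:
  Θ: [ 0  0  0  1  0  0  3 -1]
  I: [ 0  0  0  0  1  0  1 -3]
  T: [-1 -1 -1  0  0  1  0  1]
  [Θ]: (1)·0+(-1)·0+(1)·1+(1)·0+(1)·0+(2)·3+(1)·-1 = 6
  [I]: (1)·0+(-1)·0+(1)·0+(1)·1+(1)·0+(2)·1+(1)·-3 = 0
  [T]: (1)·-1+(-1)·-1+(1)·0+(1)·0+(1)·1+(2)·0+(1)·1 = 2
⇒ Θ^6 T^2

{"Θ": 6, "I": 0, "T": 2}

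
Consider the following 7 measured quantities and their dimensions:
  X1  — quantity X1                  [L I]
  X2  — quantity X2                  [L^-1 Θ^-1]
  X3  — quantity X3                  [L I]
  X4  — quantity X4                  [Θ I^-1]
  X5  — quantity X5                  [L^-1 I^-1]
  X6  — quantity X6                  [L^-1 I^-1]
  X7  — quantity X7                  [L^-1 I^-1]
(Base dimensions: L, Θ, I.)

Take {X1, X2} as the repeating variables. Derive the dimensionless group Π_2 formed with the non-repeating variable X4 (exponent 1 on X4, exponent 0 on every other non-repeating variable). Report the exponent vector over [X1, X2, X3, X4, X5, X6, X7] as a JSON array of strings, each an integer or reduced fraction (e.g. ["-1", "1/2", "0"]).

Write exponents as rows L,Θ,I / cols X1,X2,X3,X4,X5,X6,X7:
  L: [ 1 -1  1  0 -1 -1 -1]
  Θ: [ 0 -1  0  1  0  0  0]
  I: [ 1  0  1 -1 -1 -1 -1]
Echelon form has 2 nonzero rows (pivots: X1,X2)
Repeat: X1,X2; free: X3,X4,X5,X6,X7
RREF:
  r0: [   1    0    1   -1   -1   -1   -1]
  r1: [   0    1    0   -1    0    0    0]
  r2: [   0    0    0    0    0    0    0]
Fix exponent of X4 at 1, X3 at 0, X5 at 0, X6 at 0, X7 at 0; solve each RREF row for its pivot's exponent:
  r0: exp(X1) + (-1)·1 = 0 ⇒ exp(X1) = 1
  r1: exp(X2) + (-1)·1 = 0 ⇒ exp(X2) = 1
Π_2 = X1 · X2 · X4

["1", "1", "0", "1", "0", "0", "0"]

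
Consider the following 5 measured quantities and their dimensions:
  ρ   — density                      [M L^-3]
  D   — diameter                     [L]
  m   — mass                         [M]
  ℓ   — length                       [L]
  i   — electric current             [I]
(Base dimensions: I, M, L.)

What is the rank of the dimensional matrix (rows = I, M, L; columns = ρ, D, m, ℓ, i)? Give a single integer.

Write exponents as rows I,M,L / cols ρ,D,m,ℓ,i:
  I: [ 0  0  0  0  1]
  M: [ 1  0  1  0  0]
  L: [-3  1  0  1  0]
Row reduction gives pivot columns ρ,D,i; rank = 3

3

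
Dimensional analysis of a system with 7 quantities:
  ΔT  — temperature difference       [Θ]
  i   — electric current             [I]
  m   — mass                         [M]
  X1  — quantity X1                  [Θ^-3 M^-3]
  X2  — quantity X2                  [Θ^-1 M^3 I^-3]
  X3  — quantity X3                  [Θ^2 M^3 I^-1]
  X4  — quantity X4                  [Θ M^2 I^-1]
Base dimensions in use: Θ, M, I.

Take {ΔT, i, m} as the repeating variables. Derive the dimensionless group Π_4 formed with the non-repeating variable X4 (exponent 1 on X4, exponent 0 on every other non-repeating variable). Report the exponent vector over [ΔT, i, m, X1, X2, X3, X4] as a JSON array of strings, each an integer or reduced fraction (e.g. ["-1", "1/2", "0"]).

["-1", "1", "-2", "0", "0", "0", "1"]

Dimensional matrix (Θ×M×I by ΔT×i×m×X1×X2×X3×X4):
  Θ: [ 1  0  0 -3 -1  2  1]
  M: [ 0  0  1 -3  3  3  2]
  I: [ 0  1  0  0 -3 -1 -1]
Row reduction gives pivot columns ΔT,i,m; rank = 3
Pivot set = {ΔT,i,m}, free = {X1,X2,X3,X4}
RREF:
  r0: [   1    0    0   -3   -1    2    1]
  r1: [   0    1    0    0   -3   -1   -1]
  r2: [   0    0    1   -3    3    3    2]
Fix exponent of X4 at 1, X1 at 0, X2 at 0, X3 at 0; solve each RREF row for its pivot's exponent:
  r0: exp(ΔT) + (1)·1 = 0 ⇒ exp(ΔT) = -1
  r1: exp(i) + (-1)·1 = 0 ⇒ exp(i) = 1
  r2: exp(m) + (2)·1 = 0 ⇒ exp(m) = -2
Π_4 = ΔT^-1 · i · m^-2 · X4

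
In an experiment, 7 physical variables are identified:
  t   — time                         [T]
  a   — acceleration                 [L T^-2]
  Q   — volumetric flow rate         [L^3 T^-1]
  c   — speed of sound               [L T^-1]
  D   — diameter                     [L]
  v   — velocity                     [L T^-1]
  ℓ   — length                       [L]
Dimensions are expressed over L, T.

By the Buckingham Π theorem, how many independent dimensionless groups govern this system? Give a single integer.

5

Write exponents as rows L,T / cols t,a,Q,c,D,v,ℓ:
  L: [ 0  1  3  1  1  1  1]
  T: [ 1 -2 -1 -1  0 -1  0]
RREF → pivots at {t,a} ⇒ r = 2
7 vars − rank 2 = 5 Π groups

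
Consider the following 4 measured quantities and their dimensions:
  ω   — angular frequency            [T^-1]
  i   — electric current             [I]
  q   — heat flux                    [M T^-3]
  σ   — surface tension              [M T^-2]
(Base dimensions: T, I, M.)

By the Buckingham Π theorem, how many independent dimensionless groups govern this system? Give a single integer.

1

Exponent matrix [T,I,M] × [ω,i,q,σ]:
  T: [-1  0 -3 -2]
  I: [ 0  1  0  0]
  M: [ 0  0  1  1]
Echelon form has 3 nonzero rows (pivots: ω,i,q)
Π count = n − r = 4 − 3 = 1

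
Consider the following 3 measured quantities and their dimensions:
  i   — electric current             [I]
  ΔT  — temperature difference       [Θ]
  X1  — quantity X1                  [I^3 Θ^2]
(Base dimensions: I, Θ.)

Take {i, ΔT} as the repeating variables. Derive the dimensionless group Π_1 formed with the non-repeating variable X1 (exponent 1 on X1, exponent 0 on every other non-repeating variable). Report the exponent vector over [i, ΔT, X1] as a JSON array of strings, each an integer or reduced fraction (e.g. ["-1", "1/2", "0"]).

["-3", "-2", "1"]

Dimensional matrix (I×Θ by i×ΔT×X1):
  I: [ 1  0  3]
  Θ: [ 0  1  2]
RREF → pivots at {i,ΔT} ⇒ r = 2
Pivot set = {i,ΔT}, free = {X1}
RREF:
  r0: [   1    0    3]
  r1: [   0    1    2]
Fix exponent of X1 at 1; solve each RREF row for its pivot's exponent:
  r0: exp(i) + (3)·1 = 0 ⇒ exp(i) = -3
  r1: exp(ΔT) + (2)·1 = 0 ⇒ exp(ΔT) = -2
Π_1 = i^-3 · ΔT^-2 · X1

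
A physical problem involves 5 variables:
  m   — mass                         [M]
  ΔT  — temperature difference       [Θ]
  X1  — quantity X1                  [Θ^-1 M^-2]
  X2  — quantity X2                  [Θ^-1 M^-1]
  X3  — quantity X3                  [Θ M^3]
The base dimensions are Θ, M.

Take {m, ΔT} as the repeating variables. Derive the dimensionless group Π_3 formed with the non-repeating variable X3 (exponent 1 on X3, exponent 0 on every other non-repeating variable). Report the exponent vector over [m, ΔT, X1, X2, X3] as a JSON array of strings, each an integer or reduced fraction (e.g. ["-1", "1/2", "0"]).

["-3", "-1", "0", "0", "1"]

Write exponents as rows Θ,M / cols m,ΔT,X1,X2,X3:
  Θ: [ 0  1 -1 -1  1]
  M: [ 1  0 -2 -1  3]
Row reduction gives pivot columns m,ΔT; rank = 2
Repeat: m,ΔT; free: X1,X2,X3
RREF:
  r0: [   1    0   -2   -1    3]
  r1: [   0    1   -1   -1    1]
Fix exponent of X3 at 1, X1 at 0, X2 at 0; solve each RREF row for its pivot's exponent:
  r0: exp(m) + (3)·1 = 0 ⇒ exp(m) = -3
  r1: exp(ΔT) + (1)·1 = 0 ⇒ exp(ΔT) = -1
Π_3 = m^-3 · ΔT^-1 · X3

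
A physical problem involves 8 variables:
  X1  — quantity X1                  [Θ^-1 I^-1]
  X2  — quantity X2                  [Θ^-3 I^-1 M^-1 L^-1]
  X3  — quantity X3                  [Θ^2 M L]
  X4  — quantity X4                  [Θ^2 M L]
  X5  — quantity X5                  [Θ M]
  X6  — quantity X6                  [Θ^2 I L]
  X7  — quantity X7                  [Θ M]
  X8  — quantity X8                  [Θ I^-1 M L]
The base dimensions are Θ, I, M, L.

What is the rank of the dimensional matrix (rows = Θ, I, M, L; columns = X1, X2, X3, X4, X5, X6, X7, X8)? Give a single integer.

Write exponents as rows Θ,I,M,L / cols X1,X2,X3,X4,X5,X6,X7,X8:
  Θ: [-1 -3  2  2  1  2  1  1]
  I: [-1 -1  0  0  0  1  0 -1]
  M: [ 0 -1  1  1  1  0  1  1]
  L: [ 0 -1  1  1  0  1  0  1]
Echelon form has 3 nonzero rows (pivots: X1,X2,X5)

3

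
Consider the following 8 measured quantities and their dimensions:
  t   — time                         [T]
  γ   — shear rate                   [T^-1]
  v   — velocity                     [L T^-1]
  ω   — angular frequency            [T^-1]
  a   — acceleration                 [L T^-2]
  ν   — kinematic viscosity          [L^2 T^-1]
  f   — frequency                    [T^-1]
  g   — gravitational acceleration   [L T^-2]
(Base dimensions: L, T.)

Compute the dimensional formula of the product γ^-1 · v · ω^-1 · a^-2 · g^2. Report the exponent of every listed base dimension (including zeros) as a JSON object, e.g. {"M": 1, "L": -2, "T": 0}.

Exponent matrix [L,T] × [t,γ,v,ω,a,ν,f,g]:
  L: [ 0  0  1  0  1  2  0  1]
  T: [ 1 -1 -1 -1 -2 -1 -1 -2]
  [L]: (-1)·0+(1)·1+(-1)·0+(-2)·1+(2)·1 = 1
  [T]: (-1)·-1+(1)·-1+(-1)·-1+(-2)·-2+(2)·-2 = 1
⇒ L T

{"L": 1, "T": 1}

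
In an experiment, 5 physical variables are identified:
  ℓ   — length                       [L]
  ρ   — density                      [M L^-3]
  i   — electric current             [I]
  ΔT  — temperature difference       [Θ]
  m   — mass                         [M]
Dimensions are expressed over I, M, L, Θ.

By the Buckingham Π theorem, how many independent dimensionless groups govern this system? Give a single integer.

1

Dimensional matrix (I×M×L×Θ by ℓ×ρ×i×ΔT×m):
  I: [ 0  0  1  0  0]
  M: [ 0  1  0  0  1]
  L: [ 1 -3  0  0  0]
  Θ: [ 0  0  0  1  0]
Row reduction gives pivot columns ℓ,ρ,i,ΔT; rank = 4
5 vars − rank 4 = 1 Π group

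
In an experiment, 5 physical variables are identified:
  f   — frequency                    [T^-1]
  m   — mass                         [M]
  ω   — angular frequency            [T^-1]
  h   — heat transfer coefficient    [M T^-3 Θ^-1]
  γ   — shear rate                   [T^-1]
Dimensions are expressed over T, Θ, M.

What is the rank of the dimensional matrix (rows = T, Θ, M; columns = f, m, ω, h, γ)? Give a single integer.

Write exponents as rows T,Θ,M / cols f,m,ω,h,γ:
  T: [-1  0 -1 -3 -1]
  Θ: [ 0  0  0 -1  0]
  M: [ 0  1  0  1  0]
RREF → pivots at {f,m,h} ⇒ r = 3

3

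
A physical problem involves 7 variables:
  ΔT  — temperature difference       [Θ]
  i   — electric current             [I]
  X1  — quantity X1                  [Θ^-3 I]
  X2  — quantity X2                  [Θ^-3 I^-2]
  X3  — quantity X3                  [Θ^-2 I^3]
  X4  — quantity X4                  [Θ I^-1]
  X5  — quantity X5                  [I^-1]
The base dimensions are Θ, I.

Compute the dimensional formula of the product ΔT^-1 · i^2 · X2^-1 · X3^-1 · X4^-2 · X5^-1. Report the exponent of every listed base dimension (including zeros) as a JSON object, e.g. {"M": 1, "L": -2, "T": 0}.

{"Θ": 2, "I": 4}

Write exponents as rows Θ,I / cols ΔT,i,X1,X2,X3,X4,X5:
  Θ: [ 1  0 -3 -3 -2  1  0]
  I: [ 0  1  1 -2  3 -1 -1]
  [Θ]: (-1)·1+(2)·0+(-1)·-3+(-1)·-2+(-2)·1+(-1)·0 = 2
  [I]: (-1)·0+(2)·1+(-1)·-2+(-1)·3+(-2)·-1+(-1)·-1 = 4
⇒ Θ^2 I^4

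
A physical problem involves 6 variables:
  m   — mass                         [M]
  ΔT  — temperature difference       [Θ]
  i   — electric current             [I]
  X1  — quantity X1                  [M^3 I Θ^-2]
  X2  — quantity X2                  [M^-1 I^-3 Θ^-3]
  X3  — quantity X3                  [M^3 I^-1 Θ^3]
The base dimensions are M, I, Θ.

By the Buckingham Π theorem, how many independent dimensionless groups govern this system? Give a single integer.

3

Exponent matrix [M,I,Θ] × [m,ΔT,i,X1,X2,X3]:
  M: [ 1  0  0  3 -1  3]
  I: [ 0  0  1  1 -3 -1]
  Θ: [ 0  1  0 -2 -3  3]
RREF → pivots at {m,ΔT,i} ⇒ r = 3
6 vars − rank 3 = 3 Π groups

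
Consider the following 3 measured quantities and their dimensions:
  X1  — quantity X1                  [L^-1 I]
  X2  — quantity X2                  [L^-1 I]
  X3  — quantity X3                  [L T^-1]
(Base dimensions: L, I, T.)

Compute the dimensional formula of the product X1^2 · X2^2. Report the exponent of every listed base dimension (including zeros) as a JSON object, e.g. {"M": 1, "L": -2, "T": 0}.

{"L": -4, "I": 4, "T": 0}

Exponent matrix [L,I,T] × [X1,X2,X3]:
  L: [-1 -1  1]
  I: [ 1  1  0]
  T: [ 0  0 -1]
  [L]: (2)·-1+(2)·-1 = -4
  [I]: (2)·1+(2)·1 = 4
  [T]: (2)·0+(2)·0 = 0
⇒ L^-4 I^4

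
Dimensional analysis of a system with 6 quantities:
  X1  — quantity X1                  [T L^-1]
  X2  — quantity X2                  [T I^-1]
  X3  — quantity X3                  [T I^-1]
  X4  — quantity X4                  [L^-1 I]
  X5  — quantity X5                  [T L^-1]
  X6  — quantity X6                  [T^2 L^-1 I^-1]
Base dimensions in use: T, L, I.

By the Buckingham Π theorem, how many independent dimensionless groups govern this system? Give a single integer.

4

Dimensional matrix (T×L×I by X1×X2×X3×X4×X5×X6):
  T: [ 1  1  1  0  1  2]
  L: [-1  0  0 -1 -1 -1]
  I: [ 0 -1 -1  1  0 -1]
Echelon form has 2 nonzero rows (pivots: X1,X2)
Π count = n − r = 6 − 2 = 4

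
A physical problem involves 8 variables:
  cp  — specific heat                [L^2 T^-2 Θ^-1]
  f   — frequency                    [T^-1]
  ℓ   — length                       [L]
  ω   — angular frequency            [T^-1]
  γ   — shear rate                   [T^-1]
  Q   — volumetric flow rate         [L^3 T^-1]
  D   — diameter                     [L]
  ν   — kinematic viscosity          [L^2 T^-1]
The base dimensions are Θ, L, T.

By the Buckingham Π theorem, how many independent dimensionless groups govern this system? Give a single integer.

5

Exponent matrix [Θ,L,T] × [cp,f,ℓ,ω,γ,Q,D,ν]:
  Θ: [-1  0  0  0  0  0  0  0]
  L: [ 2  0  1  0  0  3  1  2]
  T: [-2 -1  0 -1 -1 -1  0 -1]
Echelon form has 3 nonzero rows (pivots: cp,f,ℓ)
Π count = n − r = 8 − 3 = 5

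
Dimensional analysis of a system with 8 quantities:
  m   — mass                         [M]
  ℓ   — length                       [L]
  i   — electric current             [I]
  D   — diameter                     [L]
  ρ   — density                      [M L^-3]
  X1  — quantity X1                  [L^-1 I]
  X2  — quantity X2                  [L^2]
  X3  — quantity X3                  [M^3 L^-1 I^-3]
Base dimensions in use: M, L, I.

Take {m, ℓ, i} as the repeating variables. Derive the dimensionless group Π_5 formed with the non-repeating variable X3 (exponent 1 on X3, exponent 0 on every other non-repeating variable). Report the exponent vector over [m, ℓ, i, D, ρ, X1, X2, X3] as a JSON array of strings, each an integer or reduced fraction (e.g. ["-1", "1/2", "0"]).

Write exponents as rows M,L,I / cols m,ℓ,i,D,ρ,X1,X2,X3:
  M: [ 1  0  0  0  1  0  0  3]
  L: [ 0  1  0  1 -3 -1  2 -1]
  I: [ 0  0  1  0  0  1  0 -3]
Row reduction gives pivot columns m,ℓ,i; rank = 3
Repeat: m,ℓ,i; free: D,ρ,X1,X2,X3
RREF:
  r0: [   1    0    0    0    1    0    0    3]
  r1: [   0    1    0    1   -3   -1    2   -1]
  r2: [   0    0    1    0    0    1    0   -3]
Fix exponent of X3 at 1, D at 0, ρ at 0, X1 at 0, X2 at 0; solve each RREF row for its pivot's exponent:
  r0: exp(m) + (3)·1 = 0 ⇒ exp(m) = -3
  r1: exp(ℓ) + (-1)·1 = 0 ⇒ exp(ℓ) = 1
  r2: exp(i) + (-3)·1 = 0 ⇒ exp(i) = 3
Π_5 = m^-3 · ℓ · i^3 · X3

["-3", "1", "3", "0", "0", "0", "0", "1"]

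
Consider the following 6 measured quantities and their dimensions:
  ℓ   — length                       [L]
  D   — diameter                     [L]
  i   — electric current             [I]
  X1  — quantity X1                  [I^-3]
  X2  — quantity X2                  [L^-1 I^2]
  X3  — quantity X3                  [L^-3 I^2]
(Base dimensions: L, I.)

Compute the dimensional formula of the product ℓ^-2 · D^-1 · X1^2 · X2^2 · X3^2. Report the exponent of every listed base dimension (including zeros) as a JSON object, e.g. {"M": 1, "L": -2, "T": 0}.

{"L": -11, "I": 2}

Write exponents as rows L,I / cols ℓ,D,i,X1,X2,X3:
  L: [ 1  1  0  0 -1 -3]
  I: [ 0  0  1 -3  2  2]
  [L]: (-2)·1+(-1)·1+(2)·0+(2)·-1+(2)·-3 = -11
  [I]: (-2)·0+(-1)·0+(2)·-3+(2)·2+(2)·2 = 2
⇒ L^-11 I^2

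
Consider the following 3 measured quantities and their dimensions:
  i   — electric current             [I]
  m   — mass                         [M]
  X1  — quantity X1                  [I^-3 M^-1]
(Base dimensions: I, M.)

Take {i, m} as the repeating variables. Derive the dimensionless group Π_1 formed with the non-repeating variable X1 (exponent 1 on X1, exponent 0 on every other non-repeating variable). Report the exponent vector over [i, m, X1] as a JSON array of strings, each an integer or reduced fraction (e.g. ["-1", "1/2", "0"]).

["3", "1", "1"]

Dimensional matrix (I×M by i×m×X1):
  I: [ 1  0 -3]
  M: [ 0  1 -1]
Echelon form has 2 nonzero rows (pivots: i,m)
Repeat: i,m; free: X1
RREF:
  r0: [   1    0   -3]
  r1: [   0    1   -1]
Fix exponent of X1 at 1; solve each RREF row for its pivot's exponent:
  r0: exp(i) + (-3)·1 = 0 ⇒ exp(i) = 3
  r1: exp(m) + (-1)·1 = 0 ⇒ exp(m) = 1
Π_1 = i^3 · m · X1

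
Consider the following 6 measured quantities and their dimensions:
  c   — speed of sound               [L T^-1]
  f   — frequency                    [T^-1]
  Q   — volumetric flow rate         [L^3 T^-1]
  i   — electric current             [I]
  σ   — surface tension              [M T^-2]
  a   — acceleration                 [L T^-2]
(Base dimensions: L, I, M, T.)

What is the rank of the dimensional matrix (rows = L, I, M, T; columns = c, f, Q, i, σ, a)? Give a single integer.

4

Dimensional matrix (L×I×M×T by c×f×Q×i×σ×a):
  L: [ 1  0  3  0  0  1]
  I: [ 0  0  0  1  0  0]
  M: [ 0  0  0  0  1  0]
  T: [-1 -1 -1  0 -2 -2]
Echelon form has 4 nonzero rows (pivots: c,f,i,σ)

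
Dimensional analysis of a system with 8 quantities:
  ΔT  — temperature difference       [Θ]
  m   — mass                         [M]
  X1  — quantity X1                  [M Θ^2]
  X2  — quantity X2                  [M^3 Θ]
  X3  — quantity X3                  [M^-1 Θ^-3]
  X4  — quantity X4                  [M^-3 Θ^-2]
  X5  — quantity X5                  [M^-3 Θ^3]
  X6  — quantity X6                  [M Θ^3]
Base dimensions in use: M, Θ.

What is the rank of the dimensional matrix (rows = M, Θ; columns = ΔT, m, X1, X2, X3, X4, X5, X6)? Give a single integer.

2

Dimensional matrix (M×Θ by ΔT×m×X1×X2×X3×X4×X5×X6):
  M: [ 0  1  1  3 -1 -3 -3  1]
  Θ: [ 1  0  2  1 -3 -2  3  3]
Echelon form has 2 nonzero rows (pivots: ΔT,m)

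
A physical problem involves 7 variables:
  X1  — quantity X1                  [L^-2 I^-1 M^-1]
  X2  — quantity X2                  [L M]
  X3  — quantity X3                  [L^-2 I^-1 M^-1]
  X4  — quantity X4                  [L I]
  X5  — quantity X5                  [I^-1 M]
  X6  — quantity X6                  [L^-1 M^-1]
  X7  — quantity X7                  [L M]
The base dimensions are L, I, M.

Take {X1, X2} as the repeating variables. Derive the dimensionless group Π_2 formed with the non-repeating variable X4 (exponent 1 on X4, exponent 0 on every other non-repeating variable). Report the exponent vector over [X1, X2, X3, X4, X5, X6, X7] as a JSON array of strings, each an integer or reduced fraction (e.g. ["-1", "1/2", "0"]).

["1", "1", "0", "1", "0", "0", "0"]

Dimensional matrix (L×I×M by X1×X2×X3×X4×X5×X6×X7):
  L: [-2  1 -2  1  0 -1  1]
  I: [-1  0 -1  1 -1  0  0]
  M: [-1  1 -1  0  1 -1  1]
Echelon form has 2 nonzero rows (pivots: X1,X2)
Repeat: X1,X2; free: X3,X4,X5,X6,X7
RREF:
  r0: [   1    0    1   -1    1    0    0]
  r1: [   0    1    0   -1    2   -1    1]
  r2: [   0    0    0    0    0    0    0]
Fix exponent of X4 at 1, X3 at 0, X5 at 0, X6 at 0, X7 at 0; solve each RREF row for its pivot's exponent:
  r0: exp(X1) + (-1)·1 = 0 ⇒ exp(X1) = 1
  r1: exp(X2) + (-1)·1 = 0 ⇒ exp(X2) = 1
Π_2 = X1 · X2 · X4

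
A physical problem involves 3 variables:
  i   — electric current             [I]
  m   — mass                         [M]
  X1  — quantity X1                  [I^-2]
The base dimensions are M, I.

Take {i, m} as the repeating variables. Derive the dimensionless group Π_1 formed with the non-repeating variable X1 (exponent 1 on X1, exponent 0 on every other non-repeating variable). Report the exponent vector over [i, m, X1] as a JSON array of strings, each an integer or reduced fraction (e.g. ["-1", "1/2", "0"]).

Exponent matrix [M,I] × [i,m,X1]:
  M: [ 0  1  0]
  I: [ 1  0 -2]
Echelon form has 2 nonzero rows (pivots: i,m)
Repeat: i,m; free: X1
RREF:
  r0: [   1    0   -2]
  r1: [   0    1    0]
Fix exponent of X1 at 1; solve each RREF row for its pivot's exponent:
  r0: exp(i) + (-2)·1 = 0 ⇒ exp(i) = 2
  r1: exp(m) + (0)·1 = 0 ⇒ exp(m) = 0
Π_1 = i^2 · X1

["2", "0", "1"]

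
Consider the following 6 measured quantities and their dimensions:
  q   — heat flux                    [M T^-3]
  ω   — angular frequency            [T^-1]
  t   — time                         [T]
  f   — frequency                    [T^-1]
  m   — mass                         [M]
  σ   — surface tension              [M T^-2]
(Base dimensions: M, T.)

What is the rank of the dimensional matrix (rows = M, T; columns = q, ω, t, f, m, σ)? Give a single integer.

Exponent matrix [M,T] × [q,ω,t,f,m,σ]:
  M: [ 1  0  0  0  1  1]
  T: [-3 -1  1 -1  0 -2]
Echelon form has 2 nonzero rows (pivots: q,ω)

2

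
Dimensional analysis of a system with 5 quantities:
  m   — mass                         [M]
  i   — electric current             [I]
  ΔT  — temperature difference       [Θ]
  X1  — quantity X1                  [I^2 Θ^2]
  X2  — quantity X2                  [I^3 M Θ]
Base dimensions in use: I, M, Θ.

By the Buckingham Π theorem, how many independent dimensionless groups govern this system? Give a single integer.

2

Dimensional matrix (I×M×Θ by m×i×ΔT×X1×X2):
  I: [ 0  1  0  2  3]
  M: [ 1  0  0  0  1]
  Θ: [ 0  0  1  2  1]
Row reduction gives pivot columns m,i,ΔT; rank = 3
n=5, r=3 ⇒ 2 dimensionless groups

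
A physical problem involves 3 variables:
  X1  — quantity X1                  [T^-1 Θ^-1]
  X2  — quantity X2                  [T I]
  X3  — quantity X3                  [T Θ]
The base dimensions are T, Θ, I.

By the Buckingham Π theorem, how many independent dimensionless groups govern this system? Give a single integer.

1

Exponent matrix [T,Θ,I] × [X1,X2,X3]:
  T: [-1  1  1]
  Θ: [-1  0  1]
  I: [ 0  1  0]
RREF → pivots at {X1,X2} ⇒ r = 2
Π count = n − r = 3 − 2 = 1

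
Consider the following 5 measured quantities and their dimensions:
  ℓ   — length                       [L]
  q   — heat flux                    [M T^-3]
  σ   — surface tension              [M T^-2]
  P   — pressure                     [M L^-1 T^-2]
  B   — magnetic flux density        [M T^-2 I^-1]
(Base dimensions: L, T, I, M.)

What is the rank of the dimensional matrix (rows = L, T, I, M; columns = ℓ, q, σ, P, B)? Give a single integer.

4

Exponent matrix [L,T,I,M] × [ℓ,q,σ,P,B]:
  L: [ 1  0  0 -1  0]
  T: [ 0 -3 -2 -2 -2]
  I: [ 0  0  0  0 -1]
  M: [ 0  1  1  1  1]
RREF → pivots at {ℓ,q,σ,B} ⇒ r = 4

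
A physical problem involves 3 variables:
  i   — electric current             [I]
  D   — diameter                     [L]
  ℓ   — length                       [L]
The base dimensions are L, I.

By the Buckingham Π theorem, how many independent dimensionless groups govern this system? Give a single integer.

Write exponents as rows L,I / cols i,D,ℓ:
  L: [ 0  1  1]
  I: [ 1  0  0]
Row reduction gives pivot columns i,D; rank = 2
Π count = n − r = 3 − 2 = 1

1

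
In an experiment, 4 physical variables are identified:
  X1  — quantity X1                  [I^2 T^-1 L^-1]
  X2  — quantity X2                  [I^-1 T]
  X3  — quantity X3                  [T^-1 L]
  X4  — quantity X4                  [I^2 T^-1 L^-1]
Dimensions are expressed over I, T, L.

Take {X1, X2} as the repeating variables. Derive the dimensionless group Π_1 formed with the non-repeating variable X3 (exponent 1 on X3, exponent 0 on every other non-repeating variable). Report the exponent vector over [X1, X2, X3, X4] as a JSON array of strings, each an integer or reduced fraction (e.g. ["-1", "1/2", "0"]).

["1", "2", "1", "0"]

Write exponents as rows I,T,L / cols X1,X2,X3,X4:
  I: [ 2 -1  0  2]
  T: [-1  1 -1 -1]
  L: [-1  0  1 -1]
RREF → pivots at {X1,X2} ⇒ r = 2
Pivot set = {X1,X2}, free = {X3,X4}
RREF:
  r0: [   1    0   -1    1]
  r1: [   0    1   -2    0]
  r2: [   0    0    0    0]
Fix exponent of X3 at 1, X4 at 0; solve each RREF row for its pivot's exponent:
  r0: exp(X1) + (-1)·1 = 0 ⇒ exp(X1) = 1
  r1: exp(X2) + (-2)·1 = 0 ⇒ exp(X2) = 2
Π_1 = X1 · X2^2 · X3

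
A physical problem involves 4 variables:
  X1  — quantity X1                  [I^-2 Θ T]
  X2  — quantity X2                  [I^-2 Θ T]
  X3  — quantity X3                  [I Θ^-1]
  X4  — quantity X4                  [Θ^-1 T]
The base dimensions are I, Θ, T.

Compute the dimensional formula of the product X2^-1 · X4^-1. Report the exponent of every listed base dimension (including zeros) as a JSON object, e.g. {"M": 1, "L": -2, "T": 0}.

Write exponents as rows I,Θ,T / cols X1,X2,X3,X4:
  I: [-2 -2  1  0]
  Θ: [ 1  1 -1 -1]
  T: [ 1  1  0  1]
  [I]: (-1)·-2+(-1)·0 = 2
  [Θ]: (-1)·1+(-1)·-1 = 0
  [T]: (-1)·1+(-1)·1 = -2
⇒ I^2 T^-2

{"I": 2, "Θ": 0, "T": -2}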